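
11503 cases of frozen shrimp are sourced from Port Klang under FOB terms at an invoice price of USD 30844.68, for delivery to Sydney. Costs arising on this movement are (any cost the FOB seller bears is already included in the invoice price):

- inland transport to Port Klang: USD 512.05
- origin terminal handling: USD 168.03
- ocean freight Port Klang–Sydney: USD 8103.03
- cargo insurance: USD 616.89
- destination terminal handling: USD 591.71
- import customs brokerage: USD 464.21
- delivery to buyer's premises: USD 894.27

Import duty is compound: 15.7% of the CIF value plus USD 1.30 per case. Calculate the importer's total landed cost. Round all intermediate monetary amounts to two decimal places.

Total landed cost: USD 62680.33

FOB: the seller bears costs until goods are on board at the origin port; the buyer bears freight, insurance and all costs thereafter.
Already in the invoice (seller's account under FOB): inland to port, origin terminal — exclude.
CIF value = FOB price + freight + insurance = 30844.68 + 8103.03 + 616.89 = 39564.60
Ad valorem component: 39564.60 × 15.7% = 6211.64
Specific component: 11503 × 1.30 = 14953.90
Import duty = 6211.64 + 14953.90 = 21165.54
Buyer bears: freight 8103.03 + insurance 616.89 + destination terminal 591.71 + brokerage 464.21 + delivery 894.27 + duty 21165.54 = 31835.65
Landed cost = invoice 30844.68 + 31835.65 = 62680.33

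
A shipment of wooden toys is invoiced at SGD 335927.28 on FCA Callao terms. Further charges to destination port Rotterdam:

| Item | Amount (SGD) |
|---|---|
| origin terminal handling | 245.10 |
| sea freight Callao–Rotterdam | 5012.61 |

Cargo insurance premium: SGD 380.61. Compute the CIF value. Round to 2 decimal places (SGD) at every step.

CIF = FCA price + pre-shipment costs + freight + insurance
CIF = 335927.28 + 245.10 + 5012.61 + 380.61 = 341565.60

CIF value: SGD 341565.60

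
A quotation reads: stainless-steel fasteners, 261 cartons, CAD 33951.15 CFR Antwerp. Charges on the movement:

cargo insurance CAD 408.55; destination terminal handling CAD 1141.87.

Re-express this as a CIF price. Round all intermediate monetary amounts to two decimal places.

Not relevant to the conversion: destination terminal — on the buyer under both terms; not part of either seller's price.
From CFR to CIF, the seller additionally bears: insurance.
CIF price = 33951.15 + 408.55 = 34359.70

CIF price: CAD 34359.70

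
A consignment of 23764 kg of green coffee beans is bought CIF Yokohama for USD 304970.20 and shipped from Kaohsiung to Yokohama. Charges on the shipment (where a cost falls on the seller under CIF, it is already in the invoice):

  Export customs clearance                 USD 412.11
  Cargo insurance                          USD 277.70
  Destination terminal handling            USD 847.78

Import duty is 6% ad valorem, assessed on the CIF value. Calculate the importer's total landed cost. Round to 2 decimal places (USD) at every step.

Total landed cost: USD 324116.19

CIF: the seller pays costs through ocean freight and marine insurance to the destination port.
Already in the invoice (seller's account under CIF): export clearance, insurance — exclude.
The CIF price already equals the CIF value: 304970.20
Import duty = 304970.20 × 6% = 18298.21
Buyer bears: destination terminal 847.78 + duty 18298.21 = 19145.99
Landed cost = invoice 304970.20 + 19145.99 = 324116.19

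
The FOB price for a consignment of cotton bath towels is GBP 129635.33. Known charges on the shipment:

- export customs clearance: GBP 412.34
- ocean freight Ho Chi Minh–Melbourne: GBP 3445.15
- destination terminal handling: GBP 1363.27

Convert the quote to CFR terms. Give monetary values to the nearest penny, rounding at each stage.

Not relevant to the conversion: export clearance — on the seller under both FOB and CFR; already in the FOB price and stays in the CFR price. destination terminal — on the buyer under both terms; not part of either seller's price.
From FOB to CFR, the seller additionally bears: freight.
CFR price = 129635.33 + 3445.15 = 133080.48

CFR price: GBP 133080.48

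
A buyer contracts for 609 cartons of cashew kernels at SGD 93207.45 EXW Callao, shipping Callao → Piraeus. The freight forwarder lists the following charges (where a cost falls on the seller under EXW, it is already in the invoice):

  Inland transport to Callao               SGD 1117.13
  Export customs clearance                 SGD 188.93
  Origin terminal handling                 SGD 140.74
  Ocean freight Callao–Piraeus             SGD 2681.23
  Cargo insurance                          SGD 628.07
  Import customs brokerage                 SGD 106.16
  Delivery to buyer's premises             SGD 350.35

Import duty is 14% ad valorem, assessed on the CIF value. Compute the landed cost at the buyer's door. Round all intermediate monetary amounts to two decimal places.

Total landed cost: SGD 112134.96

EXW: the seller makes goods available at their premises; the buyer bears all onward costs.
CIF value = EXW price + inland to port + export clearance + origin terminal + freight + insurance = 93207.45 + 1117.13 + 188.93 + 140.74 + 2681.23 + 628.07 = 97963.55
Import duty = 97963.55 × 14% = 13714.90
Buyer bears: inland to port 1117.13 + export clearance 188.93 + origin terminal 140.74 + freight 2681.23 + insurance 628.07 + brokerage 106.16 + delivery 350.35 + duty 13714.90 = 18927.51
Landed cost = invoice 93207.45 + 18927.51 = 112134.96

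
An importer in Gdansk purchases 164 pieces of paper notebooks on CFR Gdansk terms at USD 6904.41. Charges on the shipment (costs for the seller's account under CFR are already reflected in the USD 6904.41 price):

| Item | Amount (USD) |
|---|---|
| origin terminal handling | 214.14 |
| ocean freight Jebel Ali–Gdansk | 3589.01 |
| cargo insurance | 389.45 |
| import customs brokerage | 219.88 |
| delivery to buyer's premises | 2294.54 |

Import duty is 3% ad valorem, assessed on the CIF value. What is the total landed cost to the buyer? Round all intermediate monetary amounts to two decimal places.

CFR: the seller pays costs through ocean freight to the destination port, but not insurance.
Already in the invoice (seller's account under CFR): origin terminal, freight — exclude.
CIF value = CFR price + insurance = 6904.41 + 389.45 = 7293.86
Import duty = 7293.86 × 3% = 218.82
Buyer bears: insurance 389.45 + brokerage 219.88 + delivery 2294.54 + duty 218.82 = 3122.69
Landed cost = invoice 6904.41 + 3122.69 = 10027.10

Total landed cost: USD 10027.10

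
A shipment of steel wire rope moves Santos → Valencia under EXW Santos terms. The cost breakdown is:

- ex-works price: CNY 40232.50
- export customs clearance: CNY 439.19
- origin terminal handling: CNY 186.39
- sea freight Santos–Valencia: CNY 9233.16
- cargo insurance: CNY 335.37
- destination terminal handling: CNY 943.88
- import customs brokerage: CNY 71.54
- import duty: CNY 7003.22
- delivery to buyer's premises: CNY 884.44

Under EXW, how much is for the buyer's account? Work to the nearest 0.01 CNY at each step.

Buyer's account: CNY 19097.19

EXW: the seller makes goods available at their premises; the buyer bears all onward costs.
Seller's account: goods 40232.50 = 40232.50
Buyer's account: export clearance 439.19 + origin terminal 186.39 + freight 9233.16 + insurance 335.37 + destination terminal 943.88 + brokerage 71.54 + duty 7003.22 + delivery 884.44 = 19097.19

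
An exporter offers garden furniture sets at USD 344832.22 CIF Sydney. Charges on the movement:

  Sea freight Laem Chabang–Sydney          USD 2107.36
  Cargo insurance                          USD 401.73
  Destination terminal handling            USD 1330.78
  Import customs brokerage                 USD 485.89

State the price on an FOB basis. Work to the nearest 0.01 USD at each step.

Not relevant to the conversion: brokerage, destination terminal — on the buyer under both terms; not part of either seller's price.
From CIF to FOB, the seller no longer bears: freight, insurance.
FOB price = 344832.22 − 2107.36 − 401.73 = 342323.13

FOB price: USD 342323.13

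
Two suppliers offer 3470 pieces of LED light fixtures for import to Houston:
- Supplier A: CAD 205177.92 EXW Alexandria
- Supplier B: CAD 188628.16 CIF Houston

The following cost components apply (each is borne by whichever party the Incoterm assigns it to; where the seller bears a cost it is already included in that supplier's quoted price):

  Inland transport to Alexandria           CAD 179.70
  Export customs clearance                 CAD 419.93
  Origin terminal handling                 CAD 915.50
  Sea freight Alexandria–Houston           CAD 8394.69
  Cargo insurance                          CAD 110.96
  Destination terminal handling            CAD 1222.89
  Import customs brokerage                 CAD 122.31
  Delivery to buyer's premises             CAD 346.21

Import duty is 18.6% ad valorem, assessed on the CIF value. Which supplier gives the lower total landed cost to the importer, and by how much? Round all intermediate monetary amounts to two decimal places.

Supplier A (EXW):
CIF value = EXW price + inland to port + export clearance + origin terminal + freight + insurance = 205177.92 + 179.70 + 419.93 + 915.50 + 8394.69 + 110.96 = 215198.70
Import duty = 215198.70 × 18.6% = 40026.96
Buyer bears (A): 179.70 + 419.93 + 915.50 + 8394.69 + 110.96 + 1222.89 + 122.31 + 346.21 = 11712.19
Landed cost (A) = invoice 205177.92 + 11712.19 + duty 40026.96 = 256917.07
Supplier B (CIF):
The CIF price already equals the CIF value: 188628.16
Import duty = 188628.16 × 18.6% = 35084.84
Buyer bears (B): 1222.89 + 122.31 + 346.21 = 1691.41
Landed cost (B) = invoice 188628.16 + 1691.41 + duty 35084.84 = 225404.41
Difference = |256917.07 − 225404.41| = 31512.66

Supplier B is cheaper by CAD 31512.66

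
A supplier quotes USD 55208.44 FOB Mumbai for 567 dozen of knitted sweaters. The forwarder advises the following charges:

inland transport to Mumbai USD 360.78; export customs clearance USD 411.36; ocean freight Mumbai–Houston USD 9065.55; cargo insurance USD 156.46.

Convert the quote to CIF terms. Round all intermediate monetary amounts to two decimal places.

Not relevant to the conversion: export clearance, inland to port — on the seller under both FOB and CIF; already in the FOB price and stays in the CIF price.
From FOB to CIF, the seller additionally bears: freight, insurance.
CIF price = 55208.44 + 9065.55 + 156.46 = 64430.45

CIF price: USD 64430.45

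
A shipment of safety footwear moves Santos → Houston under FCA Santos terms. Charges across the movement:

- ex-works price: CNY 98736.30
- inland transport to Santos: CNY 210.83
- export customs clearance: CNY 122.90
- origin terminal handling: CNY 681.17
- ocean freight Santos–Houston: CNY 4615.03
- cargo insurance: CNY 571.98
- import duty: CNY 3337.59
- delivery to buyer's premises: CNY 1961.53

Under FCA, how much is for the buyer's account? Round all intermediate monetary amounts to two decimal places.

Buyer's account: CNY 11167.30

FCA: the seller delivers export-cleared goods to the carrier; the buyer bears costs from that point.
Seller's account: goods 98736.30 + inland to port 210.83 + export clearance 122.90 = 99070.03
Buyer's account: origin terminal 681.17 + freight 4615.03 + insurance 571.98 + duty 3337.59 + delivery 1961.53 = 11167.30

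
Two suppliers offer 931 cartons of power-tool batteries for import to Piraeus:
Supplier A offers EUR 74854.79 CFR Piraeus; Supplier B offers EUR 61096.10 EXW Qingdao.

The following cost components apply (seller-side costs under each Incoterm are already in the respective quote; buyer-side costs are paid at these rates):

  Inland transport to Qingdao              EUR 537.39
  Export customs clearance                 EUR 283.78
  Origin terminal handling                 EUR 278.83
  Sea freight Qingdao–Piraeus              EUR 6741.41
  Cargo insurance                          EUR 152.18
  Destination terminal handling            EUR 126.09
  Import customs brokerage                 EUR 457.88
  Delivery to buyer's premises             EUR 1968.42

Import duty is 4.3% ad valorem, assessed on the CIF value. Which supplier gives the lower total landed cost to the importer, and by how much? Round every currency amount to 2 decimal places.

Supplier B is cheaper by EUR 6171.72

Supplier A (CFR):
CIF value = CFR price + insurance = 74854.79 + 152.18 = 75006.97
Import duty = 75006.97 × 4.3% = 3225.30
Buyer bears (A): 152.18 + 126.09 + 457.88 + 1968.42 = 2704.57
Landed cost (A) = invoice 74854.79 + 2704.57 + duty 3225.30 = 80784.66
Supplier B (EXW):
CIF value = EXW price + inland to port + export clearance + origin terminal + freight + insurance = 61096.10 + 537.39 + 283.78 + 278.83 + 6741.41 + 152.18 = 69089.69
Import duty = 69089.69 × 4.3% = 2970.86
Buyer bears (B): 537.39 + 283.78 + 278.83 + 6741.41 + 152.18 + 126.09 + 457.88 + 1968.42 = 10545.98
Landed cost (B) = invoice 61096.10 + 10545.98 + duty 2970.86 = 74612.94
Difference = |80784.66 − 74612.94| = 6171.72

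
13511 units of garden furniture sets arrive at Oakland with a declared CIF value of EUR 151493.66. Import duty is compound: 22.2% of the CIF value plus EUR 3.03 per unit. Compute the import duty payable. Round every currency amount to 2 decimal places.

Import duty: EUR 74569.92

Ad valorem component: 151493.66 × 22.2% = 33631.59
Specific component: 13511 × 3.03 = 40938.33
Import duty = 33631.59 + 40938.33 = 74569.92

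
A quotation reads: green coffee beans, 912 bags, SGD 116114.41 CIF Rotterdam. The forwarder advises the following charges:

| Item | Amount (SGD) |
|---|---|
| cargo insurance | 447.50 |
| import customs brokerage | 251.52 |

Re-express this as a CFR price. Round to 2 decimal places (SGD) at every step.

CFR price: SGD 115666.91

Not relevant to the conversion: brokerage — on the buyer under both terms; not part of either seller's price.
From CIF to CFR, the seller no longer bears: insurance.
CFR price = 116114.41 − 447.50 = 115666.91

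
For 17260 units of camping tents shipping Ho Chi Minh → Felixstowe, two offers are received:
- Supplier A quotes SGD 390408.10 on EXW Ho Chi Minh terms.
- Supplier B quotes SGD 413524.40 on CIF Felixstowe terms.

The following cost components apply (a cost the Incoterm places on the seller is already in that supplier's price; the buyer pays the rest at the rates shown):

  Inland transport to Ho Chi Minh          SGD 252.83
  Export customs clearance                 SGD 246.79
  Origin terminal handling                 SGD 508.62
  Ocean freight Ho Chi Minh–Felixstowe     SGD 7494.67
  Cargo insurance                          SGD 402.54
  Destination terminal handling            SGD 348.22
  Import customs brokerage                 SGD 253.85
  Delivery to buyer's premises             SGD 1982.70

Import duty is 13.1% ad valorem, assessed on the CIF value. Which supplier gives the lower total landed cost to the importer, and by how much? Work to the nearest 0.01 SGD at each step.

Supplier A is cheaper by SGD 16072.47

Supplier A (EXW):
CIF value = EXW price + inland to port + export clearance + origin terminal + freight + insurance = 390408.10 + 252.83 + 246.79 + 508.62 + 7494.67 + 402.54 = 399313.55
Import duty = 399313.55 × 13.1% = 52310.08
Buyer bears (A): 252.83 + 246.79 + 508.62 + 7494.67 + 402.54 + 348.22 + 253.85 + 1982.70 = 11490.22
Landed cost (A) = invoice 390408.10 + 11490.22 + duty 52310.08 = 454208.40
Supplier B (CIF):
The CIF price already equals the CIF value: 413524.40
Import duty = 413524.40 × 13.1% = 54171.70
Buyer bears (B): 348.22 + 253.85 + 1982.70 = 2584.77
Landed cost (B) = invoice 413524.40 + 2584.77 + duty 54171.70 = 470280.87
Difference = |454208.40 − 470280.87| = 16072.47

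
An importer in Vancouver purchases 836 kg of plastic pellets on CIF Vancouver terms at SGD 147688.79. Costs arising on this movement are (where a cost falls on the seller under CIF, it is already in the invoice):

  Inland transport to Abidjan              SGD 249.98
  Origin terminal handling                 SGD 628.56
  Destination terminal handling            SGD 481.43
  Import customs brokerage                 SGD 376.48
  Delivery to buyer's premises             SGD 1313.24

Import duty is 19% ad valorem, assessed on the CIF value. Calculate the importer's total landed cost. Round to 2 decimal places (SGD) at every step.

CIF: the seller pays costs through ocean freight and marine insurance to the destination port.
Already in the invoice (seller's account under CIF): inland to port, origin terminal — exclude.
The CIF price already equals the CIF value: 147688.79
Import duty = 147688.79 × 19% = 28060.87
Buyer bears: destination terminal 481.43 + brokerage 376.48 + delivery 1313.24 + duty 28060.87 = 30232.02
Landed cost = invoice 147688.79 + 30232.02 = 177920.81

Total landed cost: SGD 177920.81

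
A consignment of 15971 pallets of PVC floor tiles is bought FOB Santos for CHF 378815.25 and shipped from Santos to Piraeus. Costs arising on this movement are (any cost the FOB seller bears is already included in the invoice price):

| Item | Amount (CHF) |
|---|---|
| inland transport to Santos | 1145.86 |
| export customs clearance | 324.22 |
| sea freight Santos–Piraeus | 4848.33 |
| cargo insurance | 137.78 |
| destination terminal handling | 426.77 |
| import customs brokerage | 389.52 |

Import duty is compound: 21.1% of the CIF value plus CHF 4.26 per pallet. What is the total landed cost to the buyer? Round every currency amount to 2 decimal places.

Total landed cost: CHF 533636.20

FOB: the seller bears costs until goods are on board at the origin port; the buyer bears freight, insurance and all costs thereafter.
Already in the invoice (seller's account under FOB): inland to port, export clearance — exclude.
CIF value = FOB price + freight + insurance = 378815.25 + 4848.33 + 137.78 = 383801.36
Ad valorem component: 383801.36 × 21.1% = 80982.09
Specific component: 15971 × 4.26 = 68036.46
Import duty = 80982.09 + 68036.46 = 149018.55
Buyer bears: freight 4848.33 + insurance 137.78 + destination terminal 426.77 + brokerage 389.52 + duty 149018.55 = 154820.95
Landed cost = invoice 378815.25 + 154820.95 = 533636.20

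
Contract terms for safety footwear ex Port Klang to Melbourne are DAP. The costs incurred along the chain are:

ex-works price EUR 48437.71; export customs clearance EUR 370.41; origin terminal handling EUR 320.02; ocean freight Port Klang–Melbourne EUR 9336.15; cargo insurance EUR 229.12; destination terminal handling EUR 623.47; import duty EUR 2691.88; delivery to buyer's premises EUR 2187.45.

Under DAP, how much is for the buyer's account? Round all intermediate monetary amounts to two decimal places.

DAP: the seller bears all costs to the named destination except import duty and clearance.
Seller's account: goods 48437.71 + export clearance 370.41 + origin terminal 320.02 + freight 9336.15 + insurance 229.12 + destination terminal 623.47 + delivery 2187.45 = 61504.33
Buyer's account: duty 2691.88 = 2691.88

Buyer's account: EUR 2691.88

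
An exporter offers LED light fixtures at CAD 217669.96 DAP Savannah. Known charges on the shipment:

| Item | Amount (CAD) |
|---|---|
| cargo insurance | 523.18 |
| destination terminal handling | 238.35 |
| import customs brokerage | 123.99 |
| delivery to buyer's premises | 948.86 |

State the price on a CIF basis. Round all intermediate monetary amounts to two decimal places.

Not relevant to the conversion: insurance — on the seller under both DAP and CIF; already in the DAP price and stays in the CIF price. brokerage — on the buyer under both terms; not part of either seller's price.
From DAP to CIF, the seller no longer bears: destination terminal, delivery.
CIF price = 217669.96 − 238.35 − 948.86 = 216482.75

CIF price: CAD 216482.75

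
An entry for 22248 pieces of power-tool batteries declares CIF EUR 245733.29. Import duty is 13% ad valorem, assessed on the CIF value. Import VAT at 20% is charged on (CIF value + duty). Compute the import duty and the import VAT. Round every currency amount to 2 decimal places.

Import duty = 245733.29 × 13% = 31945.33
VAT base = CIF + duty = 245733.29 + 31945.33 = 277678.62
Import VAT = 277678.62 × 20% = 55535.72

Import duty: EUR 31945.33; import VAT: EUR 55535.72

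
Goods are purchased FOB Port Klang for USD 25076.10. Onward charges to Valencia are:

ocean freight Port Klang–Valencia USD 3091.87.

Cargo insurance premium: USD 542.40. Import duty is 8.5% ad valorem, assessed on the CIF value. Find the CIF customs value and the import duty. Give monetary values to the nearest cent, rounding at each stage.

CIF value: USD 28710.37; import duty: USD 2440.38

CIF = FOB price + freight + insurance
CIF = 25076.10 + 3091.87 + 542.40 = 28710.37
Import duty = 28710.37 × 8.5% = 2440.38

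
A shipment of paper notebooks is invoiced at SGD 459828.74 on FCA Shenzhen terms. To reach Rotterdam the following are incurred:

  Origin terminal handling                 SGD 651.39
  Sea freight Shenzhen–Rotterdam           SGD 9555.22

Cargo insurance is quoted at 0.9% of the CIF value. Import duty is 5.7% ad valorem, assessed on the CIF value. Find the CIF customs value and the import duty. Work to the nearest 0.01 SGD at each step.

CIF value: SGD 474304.09; import duty: SGD 27035.33

Let C be the CIF value. C = FCA price + pre-shipment costs + freight + 0.9% × C
C − 0.9% × C = 459828.74 + 651.39 + 9555.22
0.991 × C = 470035.35
C = 470035.35 / 0.991 = 474304.09
Insurance premium = 0.9% × 474304.09 = 4268.74
Import duty = 474304.09 × 5.7% = 27035.33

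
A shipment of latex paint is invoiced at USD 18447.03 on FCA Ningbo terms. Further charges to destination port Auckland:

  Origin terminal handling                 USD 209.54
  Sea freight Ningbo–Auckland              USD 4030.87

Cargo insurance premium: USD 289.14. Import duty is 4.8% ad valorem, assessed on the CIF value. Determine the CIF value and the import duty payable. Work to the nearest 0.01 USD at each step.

CIF = FCA price + pre-shipment costs + freight + insurance
CIF = 18447.03 + 209.54 + 4030.87 + 289.14 = 22976.58
Import duty = 22976.58 × 4.8% = 1102.88

CIF value: USD 22976.58; import duty: USD 1102.88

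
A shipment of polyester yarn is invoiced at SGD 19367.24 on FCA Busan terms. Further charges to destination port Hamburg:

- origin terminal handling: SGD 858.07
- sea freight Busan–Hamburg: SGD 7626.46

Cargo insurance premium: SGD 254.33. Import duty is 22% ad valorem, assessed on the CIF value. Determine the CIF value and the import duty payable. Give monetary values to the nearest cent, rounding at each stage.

CIF value: SGD 28106.10; import duty: SGD 6183.34

CIF = FCA price + pre-shipment costs + freight + insurance
CIF = 19367.24 + 858.07 + 7626.46 + 254.33 = 28106.10
Import duty = 28106.10 × 22% = 6183.34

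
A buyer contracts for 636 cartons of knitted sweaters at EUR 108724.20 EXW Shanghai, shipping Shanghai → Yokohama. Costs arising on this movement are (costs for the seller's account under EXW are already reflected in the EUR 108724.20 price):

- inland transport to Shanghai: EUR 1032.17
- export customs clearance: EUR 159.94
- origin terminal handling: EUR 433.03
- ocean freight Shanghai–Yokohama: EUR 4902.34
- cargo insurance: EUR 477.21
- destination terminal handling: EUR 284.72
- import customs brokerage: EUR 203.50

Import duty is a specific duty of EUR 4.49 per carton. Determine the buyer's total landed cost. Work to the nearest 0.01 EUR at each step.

EXW: the seller makes goods available at their premises; the buyer bears all onward costs.
CIF value = EXW price + inland to port + export clearance + origin terminal + freight + insurance = 108724.20 + 1032.17 + 159.94 + 433.03 + 4902.34 + 477.21 = 115728.89
Import duty = 636 × 4.49 = 2855.64
Buyer bears: inland to port 1032.17 + export clearance 159.94 + origin terminal 433.03 + freight 4902.34 + insurance 477.21 + destination terminal 284.72 + brokerage 203.50 + duty 2855.64 = 10348.55
Landed cost = invoice 108724.20 + 10348.55 = 119072.75

Total landed cost: EUR 119072.75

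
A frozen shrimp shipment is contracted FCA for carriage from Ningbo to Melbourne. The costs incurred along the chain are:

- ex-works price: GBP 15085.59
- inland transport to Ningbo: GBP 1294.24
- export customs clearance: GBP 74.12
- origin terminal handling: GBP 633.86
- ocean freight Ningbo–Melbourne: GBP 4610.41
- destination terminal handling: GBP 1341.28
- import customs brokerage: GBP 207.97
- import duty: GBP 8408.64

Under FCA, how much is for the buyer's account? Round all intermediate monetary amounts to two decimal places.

FCA: the seller delivers export-cleared goods to the carrier; the buyer bears costs from that point.
Seller's account: goods 15085.59 + inland to port 1294.24 + export clearance 74.12 = 16453.95
Buyer's account: origin terminal 633.86 + freight 4610.41 + destination terminal 1341.28 + brokerage 207.97 + duty 8408.64 = 15202.16

Buyer's account: GBP 15202.16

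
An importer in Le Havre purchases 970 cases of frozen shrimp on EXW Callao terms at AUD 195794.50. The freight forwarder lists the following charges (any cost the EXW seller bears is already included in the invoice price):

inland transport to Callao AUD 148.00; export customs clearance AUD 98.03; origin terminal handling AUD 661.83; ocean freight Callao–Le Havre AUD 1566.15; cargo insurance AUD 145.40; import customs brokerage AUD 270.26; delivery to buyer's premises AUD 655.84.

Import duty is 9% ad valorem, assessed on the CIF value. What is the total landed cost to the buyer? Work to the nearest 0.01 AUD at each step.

EXW: the seller makes goods available at their premises; the buyer bears all onward costs.
CIF value = EXW price + inland to port + export clearance + origin terminal + freight + insurance = 195794.50 + 148.00 + 98.03 + 661.83 + 1566.15 + 145.40 = 198413.91
Import duty = 198413.91 × 9% = 17857.25
Buyer bears: inland to port 148.00 + export clearance 98.03 + origin terminal 661.83 + freight 1566.15 + insurance 145.40 + brokerage 270.26 + delivery 655.84 + duty 17857.25 = 21402.76
Landed cost = invoice 195794.50 + 21402.76 = 217197.26

Total landed cost: AUD 217197.26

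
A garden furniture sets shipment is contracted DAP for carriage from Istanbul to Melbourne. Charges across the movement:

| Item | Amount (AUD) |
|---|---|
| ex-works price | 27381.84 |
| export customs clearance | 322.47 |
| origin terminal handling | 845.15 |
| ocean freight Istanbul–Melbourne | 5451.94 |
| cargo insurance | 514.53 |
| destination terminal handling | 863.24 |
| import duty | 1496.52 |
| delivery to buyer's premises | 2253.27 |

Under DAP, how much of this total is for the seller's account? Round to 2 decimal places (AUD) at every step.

Seller's account: AUD 37632.44

DAP: the seller bears all costs to the named destination except import duty and clearance.
Seller's account: goods 27381.84 + export clearance 322.47 + origin terminal 845.15 + freight 5451.94 + insurance 514.53 + destination terminal 863.24 + delivery 2253.27 = 37632.44
Buyer's account: duty 1496.52 = 1496.52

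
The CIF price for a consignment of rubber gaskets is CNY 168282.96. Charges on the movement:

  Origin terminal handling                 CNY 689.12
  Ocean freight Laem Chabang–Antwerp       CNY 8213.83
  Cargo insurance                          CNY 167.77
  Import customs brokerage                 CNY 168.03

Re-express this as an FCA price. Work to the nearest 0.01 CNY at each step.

FCA price: CNY 159212.24

Not relevant to the conversion: brokerage — on the buyer under both terms; not part of either seller's price.
From CIF to FCA, the seller no longer bears: origin terminal, freight, insurance.
FCA price = 168282.96 − 689.12 − 8213.83 − 167.77 = 159212.24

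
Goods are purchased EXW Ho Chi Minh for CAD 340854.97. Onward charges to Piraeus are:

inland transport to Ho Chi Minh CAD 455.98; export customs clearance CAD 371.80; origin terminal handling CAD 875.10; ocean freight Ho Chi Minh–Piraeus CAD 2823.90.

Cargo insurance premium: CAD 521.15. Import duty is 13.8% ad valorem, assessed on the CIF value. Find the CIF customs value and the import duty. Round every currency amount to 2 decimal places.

CIF = EXW price + pre-shipment costs + freight + insurance
CIF = 340854.97 + 455.98 + 371.80 + 875.10 + 2823.90 + 521.15 = 345902.90
Import duty = 345902.90 × 13.8% = 47734.60

CIF value: CAD 345902.90; import duty: CAD 47734.60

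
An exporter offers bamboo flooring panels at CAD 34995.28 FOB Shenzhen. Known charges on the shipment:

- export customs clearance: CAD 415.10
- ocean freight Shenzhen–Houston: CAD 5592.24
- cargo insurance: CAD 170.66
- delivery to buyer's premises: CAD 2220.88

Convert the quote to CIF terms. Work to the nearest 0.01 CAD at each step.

CIF price: CAD 40758.18

Not relevant to the conversion: export clearance — on the seller under both FOB and CIF; already in the FOB price and stays in the CIF price. delivery — on the buyer under both terms; not part of either seller's price.
From FOB to CIF, the seller additionally bears: freight, insurance.
CIF price = 34995.28 + 5592.24 + 170.66 = 40758.18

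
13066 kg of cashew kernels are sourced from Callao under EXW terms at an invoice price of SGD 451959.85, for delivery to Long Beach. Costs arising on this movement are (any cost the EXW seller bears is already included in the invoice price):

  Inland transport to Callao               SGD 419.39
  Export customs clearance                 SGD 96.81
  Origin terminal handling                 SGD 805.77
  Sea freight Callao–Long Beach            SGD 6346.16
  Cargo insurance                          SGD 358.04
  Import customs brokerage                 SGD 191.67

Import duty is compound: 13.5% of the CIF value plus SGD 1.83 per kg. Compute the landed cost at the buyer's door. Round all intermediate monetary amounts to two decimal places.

Total landed cost: SGD 546186.58

EXW: the seller makes goods available at their premises; the buyer bears all onward costs.
CIF value = EXW price + inland to port + export clearance + origin terminal + freight + insurance = 451959.85 + 419.39 + 96.81 + 805.77 + 6346.16 + 358.04 = 459986.02
Ad valorem component: 459986.02 × 13.5% = 62098.11
Specific component: 13066 × 1.83 = 23910.78
Import duty = 62098.11 + 23910.78 = 86008.89
Buyer bears: inland to port 419.39 + export clearance 96.81 + origin terminal 805.77 + freight 6346.16 + insurance 358.04 + brokerage 191.67 + duty 86008.89 = 94226.73
Landed cost = invoice 451959.85 + 94226.73 = 546186.58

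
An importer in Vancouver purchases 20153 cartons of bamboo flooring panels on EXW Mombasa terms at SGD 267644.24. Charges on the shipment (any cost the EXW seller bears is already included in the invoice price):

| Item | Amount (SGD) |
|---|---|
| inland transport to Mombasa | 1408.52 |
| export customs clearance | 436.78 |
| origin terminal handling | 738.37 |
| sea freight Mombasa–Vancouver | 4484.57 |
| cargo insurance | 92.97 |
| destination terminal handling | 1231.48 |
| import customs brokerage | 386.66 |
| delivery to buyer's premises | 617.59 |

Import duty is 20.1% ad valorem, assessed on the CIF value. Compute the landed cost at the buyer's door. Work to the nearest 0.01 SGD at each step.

Total landed cost: SGD 332277.08

EXW: the seller makes goods available at their premises; the buyer bears all onward costs.
CIF value = EXW price + inland to port + export clearance + origin terminal + freight + insurance = 267644.24 + 1408.52 + 436.78 + 738.37 + 4484.57 + 92.97 = 274805.45
Import duty = 274805.45 × 20.1% = 55235.90
Buyer bears: inland to port 1408.52 + export clearance 436.78 + origin terminal 738.37 + freight 4484.57 + insurance 92.97 + destination terminal 1231.48 + brokerage 386.66 + delivery 617.59 + duty 55235.90 = 64632.84
Landed cost = invoice 267644.24 + 64632.84 = 332277.08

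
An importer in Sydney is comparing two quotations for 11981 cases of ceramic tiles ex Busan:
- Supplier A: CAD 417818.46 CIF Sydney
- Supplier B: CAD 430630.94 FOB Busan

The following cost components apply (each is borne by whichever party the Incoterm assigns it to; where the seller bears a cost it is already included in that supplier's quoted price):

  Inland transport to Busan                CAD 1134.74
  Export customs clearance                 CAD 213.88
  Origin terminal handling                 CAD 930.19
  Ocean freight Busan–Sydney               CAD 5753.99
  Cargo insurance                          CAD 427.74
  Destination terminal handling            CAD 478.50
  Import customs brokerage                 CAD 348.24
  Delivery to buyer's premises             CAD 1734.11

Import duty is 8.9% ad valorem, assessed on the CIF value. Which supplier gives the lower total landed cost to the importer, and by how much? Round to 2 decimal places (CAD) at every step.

Supplier A (CIF):
The CIF price already equals the CIF value: 417818.46
Import duty = 417818.46 × 8.9% = 37185.84
Buyer bears (A): 478.50 + 348.24 + 1734.11 = 2560.85
Landed cost (A) = invoice 417818.46 + 2560.85 + duty 37185.84 = 457565.15
Supplier B (FOB):
CIF value = FOB price + freight + insurance = 430630.94 + 5753.99 + 427.74 = 436812.67
Import duty = 436812.67 × 8.9% = 38876.33
Buyer bears (B): 5753.99 + 427.74 + 478.50 + 348.24 + 1734.11 = 8742.58
Landed cost (B) = invoice 430630.94 + 8742.58 + duty 38876.33 = 478249.85
Difference = |457565.15 − 478249.85| = 20684.70

Supplier A is cheaper by CAD 20684.70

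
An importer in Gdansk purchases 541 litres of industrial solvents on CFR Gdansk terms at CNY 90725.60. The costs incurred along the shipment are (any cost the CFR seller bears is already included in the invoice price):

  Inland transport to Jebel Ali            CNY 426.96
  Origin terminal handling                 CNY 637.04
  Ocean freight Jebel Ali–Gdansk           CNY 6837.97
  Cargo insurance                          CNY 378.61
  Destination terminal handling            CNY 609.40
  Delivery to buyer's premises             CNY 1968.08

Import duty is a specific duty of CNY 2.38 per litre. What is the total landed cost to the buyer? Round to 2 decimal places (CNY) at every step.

CFR: the seller pays costs through ocean freight to the destination port, but not insurance.
Already in the invoice (seller's account under CFR): inland to port, origin terminal, freight — exclude.
CIF value = CFR price + insurance = 90725.60 + 378.61 = 91104.21
Import duty = 541 × 2.38 = 1287.58
Buyer bears: insurance 378.61 + destination terminal 609.40 + delivery 1968.08 + duty 1287.58 = 4243.67
Landed cost = invoice 90725.60 + 4243.67 = 94969.27

Total landed cost: CNY 94969.27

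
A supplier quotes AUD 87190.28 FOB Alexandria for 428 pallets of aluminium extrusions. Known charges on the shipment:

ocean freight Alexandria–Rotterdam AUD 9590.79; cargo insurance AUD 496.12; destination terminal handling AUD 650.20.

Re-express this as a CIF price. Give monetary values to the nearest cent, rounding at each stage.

Not relevant to the conversion: destination terminal — on the buyer under both terms; not part of either seller's price.
From FOB to CIF, the seller additionally bears: freight, insurance.
CIF price = 87190.28 + 9590.79 + 496.12 = 97277.19

CIF price: AUD 97277.19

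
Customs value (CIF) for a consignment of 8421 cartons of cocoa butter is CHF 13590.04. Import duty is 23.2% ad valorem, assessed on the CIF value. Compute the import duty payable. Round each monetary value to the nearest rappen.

Import duty: CHF 3152.89

Import duty = 13590.04 × 23.2% = 3152.89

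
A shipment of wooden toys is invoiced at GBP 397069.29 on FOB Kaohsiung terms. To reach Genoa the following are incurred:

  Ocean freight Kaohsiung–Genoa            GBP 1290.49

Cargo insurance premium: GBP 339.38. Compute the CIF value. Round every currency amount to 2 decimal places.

CIF = FOB price + freight + insurance
CIF = 397069.29 + 1290.49 + 339.38 = 398699.16

CIF value: GBP 398699.16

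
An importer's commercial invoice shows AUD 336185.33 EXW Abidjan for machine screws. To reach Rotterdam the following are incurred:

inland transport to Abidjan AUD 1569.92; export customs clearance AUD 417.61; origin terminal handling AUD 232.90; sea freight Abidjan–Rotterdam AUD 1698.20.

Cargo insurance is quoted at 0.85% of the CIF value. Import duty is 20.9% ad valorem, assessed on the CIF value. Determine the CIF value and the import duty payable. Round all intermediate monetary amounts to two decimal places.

Let C be the CIF value. C = EXW price + pre-shipment costs + freight + 0.85% × C
C − 0.85% × C = 336185.33 + 1569.92 + 417.61 + 232.90 + 1698.20
0.9915 × C = 340103.96
C = 340103.96 / 0.9915 = 343019.63
Insurance premium = 0.85% × 343019.63 = 2915.67
Import duty = 343019.63 × 20.9% = 71691.10

CIF value: AUD 343019.63; import duty: AUD 71691.10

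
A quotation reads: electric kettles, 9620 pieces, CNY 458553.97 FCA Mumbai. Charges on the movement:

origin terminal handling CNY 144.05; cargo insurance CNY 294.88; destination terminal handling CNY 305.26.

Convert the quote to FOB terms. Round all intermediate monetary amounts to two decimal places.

Not relevant to the conversion: insurance, destination terminal — on the buyer under both terms; not part of either seller's price.
From FCA to FOB, the seller additionally bears: origin terminal.
FOB price = 458553.97 + 144.05 = 458698.02

FOB price: CNY 458698.02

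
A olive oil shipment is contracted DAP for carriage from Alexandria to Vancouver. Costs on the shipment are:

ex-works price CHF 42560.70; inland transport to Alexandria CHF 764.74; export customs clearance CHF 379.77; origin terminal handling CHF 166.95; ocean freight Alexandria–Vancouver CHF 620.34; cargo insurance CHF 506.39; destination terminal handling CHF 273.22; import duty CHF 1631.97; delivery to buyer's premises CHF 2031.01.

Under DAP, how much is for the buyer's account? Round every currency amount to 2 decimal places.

Buyer's account: CHF 1631.97

DAP: the seller bears all costs to the named destination except import duty and clearance.
Seller's account: goods 42560.70 + inland to port 764.74 + export clearance 379.77 + origin terminal 166.95 + freight 620.34 + insurance 506.39 + destination terminal 273.22 + delivery 2031.01 = 47303.12
Buyer's account: duty 1631.97 = 1631.97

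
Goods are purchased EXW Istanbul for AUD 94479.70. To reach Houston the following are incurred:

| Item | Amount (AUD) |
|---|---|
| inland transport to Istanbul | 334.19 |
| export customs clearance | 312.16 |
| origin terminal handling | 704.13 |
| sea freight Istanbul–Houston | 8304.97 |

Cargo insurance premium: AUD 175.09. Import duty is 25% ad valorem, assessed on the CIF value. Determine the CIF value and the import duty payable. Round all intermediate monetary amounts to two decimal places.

CIF value: AUD 104310.24; import duty: AUD 26077.56

CIF = EXW price + pre-shipment costs + freight + insurance
CIF = 94479.70 + 334.19 + 312.16 + 704.13 + 8304.97 + 175.09 = 104310.24
Import duty = 104310.24 × 25% = 26077.56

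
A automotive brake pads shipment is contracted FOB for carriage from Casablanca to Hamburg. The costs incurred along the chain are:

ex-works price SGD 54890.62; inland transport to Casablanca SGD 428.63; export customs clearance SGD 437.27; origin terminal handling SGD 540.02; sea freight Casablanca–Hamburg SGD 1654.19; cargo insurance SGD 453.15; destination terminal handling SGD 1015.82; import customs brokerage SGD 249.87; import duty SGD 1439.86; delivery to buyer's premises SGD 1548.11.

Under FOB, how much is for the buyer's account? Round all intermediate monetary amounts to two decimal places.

FOB: the seller bears costs until goods are on board at the origin port; the buyer bears freight, insurance and all costs thereafter.
Seller's account: goods 54890.62 + inland to port 428.63 + export clearance 437.27 + origin terminal 540.02 = 56296.54
Buyer's account: freight 1654.19 + insurance 453.15 + destination terminal 1015.82 + brokerage 249.87 + duty 1439.86 + delivery 1548.11 = 6361.00

Buyer's account: SGD 6361.00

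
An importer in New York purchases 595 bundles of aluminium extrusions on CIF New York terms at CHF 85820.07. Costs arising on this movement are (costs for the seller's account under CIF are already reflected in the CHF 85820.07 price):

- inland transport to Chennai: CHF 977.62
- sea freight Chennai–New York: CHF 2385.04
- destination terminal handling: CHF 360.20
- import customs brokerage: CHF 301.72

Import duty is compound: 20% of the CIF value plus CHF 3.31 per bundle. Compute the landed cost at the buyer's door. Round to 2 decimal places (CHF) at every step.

CIF: the seller pays costs through ocean freight and marine insurance to the destination port.
Already in the invoice (seller's account under CIF): inland to port, freight — exclude.
The CIF price already equals the CIF value: 85820.07
Ad valorem component: 85820.07 × 20% = 17164.01
Specific component: 595 × 3.31 = 1969.45
Import duty = 17164.01 + 1969.45 = 19133.46
Buyer bears: destination terminal 360.20 + brokerage 301.72 + duty 19133.46 = 19795.38
Landed cost = invoice 85820.07 + 19795.38 = 105615.45

Total landed cost: CHF 105615.45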